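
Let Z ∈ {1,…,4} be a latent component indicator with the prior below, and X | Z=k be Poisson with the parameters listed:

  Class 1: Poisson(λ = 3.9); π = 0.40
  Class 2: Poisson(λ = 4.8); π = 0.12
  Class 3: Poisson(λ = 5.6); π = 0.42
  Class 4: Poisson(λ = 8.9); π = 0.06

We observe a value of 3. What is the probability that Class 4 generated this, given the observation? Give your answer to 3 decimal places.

Apply Bayes' rule: the posterior for each component is proportional to its prior times its likelihood at x.
Evaluate each component's likelihood at the observed value:
  f_1 = e^(−3.9)·3.9^3/3! = 0.200122
  f_2 = e^(−4.8)·4.8^3/3! = 0.151691
  f_3 = e^(−5.6)·5.6^3/3! = 0.108234
  f_4 = e^(−8.9)·8.9^3/3! = 0.016025
Unnormalised posteriors:
  π_1·f_1 = 0.40 × 0.200122 = 0.0800487
  π_2·f_2 = 0.12 × 0.151691 = 0.0182029
  π_3·f_3 = 0.42 × 0.108234 = 0.0454583
  π_4·f_4 = 0.06 × 0.016025 = 0.0009615
Marginal: 0.0800487 + 0.0182029 + 0.0454583 + 0.0009615 = 0.144671
P(Class 4 | data) = 0.0009615 / 0.144671 ≈ 0.007

0.007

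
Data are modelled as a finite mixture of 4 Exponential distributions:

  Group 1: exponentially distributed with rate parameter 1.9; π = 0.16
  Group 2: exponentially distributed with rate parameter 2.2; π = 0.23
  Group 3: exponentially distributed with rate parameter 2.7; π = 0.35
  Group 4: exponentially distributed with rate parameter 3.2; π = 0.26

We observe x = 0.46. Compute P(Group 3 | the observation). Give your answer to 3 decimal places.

By Bayes' theorem, P(k | x) = w_k f_k(x) / Σ_j w_j f_j(x).
Exponential densities:
  f_1 = 1.9·e^(−1.9·0.46) = 1.9·e^(−0.8740) = 0.79283
  f_2 = 2.2·e^(−2.2·0.46) = 2.2·e^(−1.0120) = 0.799681
  f_3 = 2.7·e^(−2.7·0.46) = 2.7·e^(−1.2420) = 0.779776
  f_4 = 3.2·e^(−3.2·0.46) = 3.2·e^(−1.4720) = 0.734292
Prior × likelihood for each component:
  w_1·f_1 = 0.16 × 0.79283 = 0.126853
  w_2·f_2 = 0.23 × 0.799681 = 0.183927
  w_3·f_3 = 0.35 × 0.779776 = 0.272922
  w_4·f_4 = 0.26 × 0.734292 = 0.190916
Marginal: 0.126853 + 0.183927 + 0.272922 + 0.190916 = 0.774617
So the posterior for Group 3 is 0.272922 / 0.774617 ≈ 0.352.

0.352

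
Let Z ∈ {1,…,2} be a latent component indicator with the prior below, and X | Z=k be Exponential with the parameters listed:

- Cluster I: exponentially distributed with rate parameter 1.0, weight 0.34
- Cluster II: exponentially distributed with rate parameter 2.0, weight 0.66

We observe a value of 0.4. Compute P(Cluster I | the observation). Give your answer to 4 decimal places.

0.2776

P(component k | x) = P(Z=k)·f_k(x) / marginal(x), where marginal(x) = Σ_j P(Z=j)·f_j(x).
Exponential densities:
  p_I = 1.0·e^(−1.0·0.4) = 1.0·e^(−0.4000) = 0.67032
  p_II = 2.0·e^(−2.0·0.4) = 2.0·e^(−0.8000) = 0.898658
Weight by the priors:
  P(Z=I)·p_I = 0.34 × 0.67032 = 0.227909
  P(Z=II)·p_II = 0.66 × 0.898658 = 0.593114
Marginal: 0.227909 + 0.593114 = 0.821023
So the posterior for Cluster I is 0.227909 / 0.821023 ≈ 0.2776.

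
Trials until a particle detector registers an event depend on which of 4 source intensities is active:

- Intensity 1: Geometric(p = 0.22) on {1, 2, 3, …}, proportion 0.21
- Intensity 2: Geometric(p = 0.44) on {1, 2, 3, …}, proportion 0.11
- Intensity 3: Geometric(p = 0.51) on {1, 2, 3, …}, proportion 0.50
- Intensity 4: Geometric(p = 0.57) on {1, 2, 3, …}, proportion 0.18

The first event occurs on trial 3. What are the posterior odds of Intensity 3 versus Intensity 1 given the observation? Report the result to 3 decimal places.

Since P(k|x) ∝ P(Z=k) f_k(x), the posterior odds are P(Z=i) f_i(x) / (P(Z=j) f_j(x)).
Geometric probabilities:
  f_1 = 0.133848
  f_2 = 0.137984
  f_3 = 0.122451
  f_4 = 0.105393
0.0612255 / 0.0281081 ≈ 2.178

2.178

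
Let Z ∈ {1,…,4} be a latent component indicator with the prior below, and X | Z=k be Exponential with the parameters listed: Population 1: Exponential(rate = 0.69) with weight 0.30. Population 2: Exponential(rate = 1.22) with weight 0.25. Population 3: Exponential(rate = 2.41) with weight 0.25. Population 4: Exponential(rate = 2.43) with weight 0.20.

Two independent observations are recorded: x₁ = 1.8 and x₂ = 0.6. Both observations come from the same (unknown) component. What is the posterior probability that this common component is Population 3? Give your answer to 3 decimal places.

Posterior ∝ prior × likelihood, so P(k | x) ∝ P(Z=k) f_k(x); normalise over all components.
Since both observations come from the same component, the likelihood for component k is f_k(x₁)·f_k(x₂).
  p_1 = [0.199276] × [0.456091] = 0.090888
  p_2 = [0.135722] × [0.586754] = 0.0796353
  p_3 = [0.0314809] × [0.56758] = 0.017868
  p_4 = [0.0306198] × [0.565464] = 0.0173144
Prior × likelihood for each component:
  P(Z=1)·p_1 = 0.30 × 0.090888 = 0.0272664
  P(Z=2)·p_2 = 0.25 × 0.0796353 = 0.0199088
  P(Z=3)·p_3 = 0.25 × 0.017868 = 0.00446699
  P(Z=4)·p_4 = 0.20 × 0.0173144 = 0.00346288
Denominator: 0.0272664 + 0.0199088 + 0.00446699 + 0.00346288 = 0.0551051
P(Population 3 | x₁, x₂) = 0.00446699 / 0.0551051 ≈ 0.081

0.081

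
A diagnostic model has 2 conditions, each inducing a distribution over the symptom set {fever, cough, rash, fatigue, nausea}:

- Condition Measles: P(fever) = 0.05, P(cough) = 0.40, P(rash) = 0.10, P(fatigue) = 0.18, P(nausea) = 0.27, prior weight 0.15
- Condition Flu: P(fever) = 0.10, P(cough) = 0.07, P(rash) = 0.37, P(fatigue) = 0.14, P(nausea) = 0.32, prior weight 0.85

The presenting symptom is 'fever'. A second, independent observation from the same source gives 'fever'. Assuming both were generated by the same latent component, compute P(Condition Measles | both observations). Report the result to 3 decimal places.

0.042

Apply Bayes' rule: the posterior for each component is proportional to its prior times its likelihood at x.
Since both observations come from the same component, the likelihood for component k is f_k(x₁)·f_k(x₂).
  L_Measles = [P(fever | comp) = 0.05] × [0.05] = 0.0025
  L_Flu = [P(fever | comp) = 0.10] × [0.1] = 0.01
Unnormalised posteriors:
  π_Measles·L_Measles = 0.15 × 0.0025 = 0.000375
  π_Flu·L_Flu = 0.85 × 0.01 = 0.0085
Denominator: 0.000375 + 0.0085 = 0.008875
P(Condition Measles | x₁, x₂) = 0.000375 / 0.008875 ≈ 0.042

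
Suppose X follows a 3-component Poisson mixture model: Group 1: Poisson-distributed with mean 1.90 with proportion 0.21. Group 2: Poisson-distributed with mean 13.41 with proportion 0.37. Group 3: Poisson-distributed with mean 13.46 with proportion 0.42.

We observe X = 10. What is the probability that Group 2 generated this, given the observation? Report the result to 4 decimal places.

By Bayes' theorem, P(k | x) = w_k f_k(x) / Σ_j w_j f_j(x).
Evaluate each component's likelihood at the observed value:
  L_1 = e^(−1.90)·1.90^10/10! = 2.52705e-05
  L_2 = e^(−13.41)·13.41^10/10! = 0.0777384
  L_3 = e^(−13.46)·13.46^10/10! = 0.076751
Multiply by the mixture weights:
  w_1·L_1 = 0.21 × 2.52705e-05 = 5.3068e-06
  w_2·L_2 = 0.37 × 0.0777384 = 0.0287632
  w_3·L_3 = 0.42 × 0.076751 = 0.0322354
Marginal: 5.3068e-06 + 0.0287632 + 0.0322354 = 0.0610039
P(Group 2 | x) ≈ 0.4715

0.4715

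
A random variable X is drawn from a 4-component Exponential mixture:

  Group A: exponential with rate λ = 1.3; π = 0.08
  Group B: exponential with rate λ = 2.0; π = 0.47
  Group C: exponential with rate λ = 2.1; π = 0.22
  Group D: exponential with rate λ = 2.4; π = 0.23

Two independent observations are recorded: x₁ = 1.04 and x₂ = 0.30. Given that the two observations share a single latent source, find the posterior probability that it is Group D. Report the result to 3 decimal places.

P(component k | x) = π_k·f_k(x) / marginal(x), where marginal(x) = Σ_j π_j·f_j(x).
Since both observations come from the same component, the likelihood for component k is f_k(x₁)·f_k(x₂).
  p_A = [1.3·e^(−1.3·1.04) = 1.3·e^(−1.3520) = 0.336339] × [0.880174] = 0.296037
  p_B = [2.0·e^(−2.0·1.04) = 2.0·e^(−2.0800) = 0.24986] × [1.09762] = 0.274253
  p_C = [2.1·e^(−2.1·1.04) = 2.1·e^(−2.1840) = 0.23644] × [1.11844] = 0.264444
  p_D = [2.4·e^(−2.4·1.04) = 2.4·e^(−2.4960) = 0.197794] × [1.16821] = 0.231064
Weight by the priors:
  π_A·p_A = 0.08 × 0.296037 = 0.0236829
  π_B·p_B = 0.47 × 0.274253 = 0.128899
  π_C·p_C = 0.22 × 0.264444 = 0.0581777
  π_D·p_D = 0.23 × 0.231064 = 0.0531446
Denominator: 0.0236829 + 0.128899 + 0.0581777 + 0.0531446 = 0.263904
P(Group D | data) = 0.0531446 / 0.263904 ≈ 0.201

0.201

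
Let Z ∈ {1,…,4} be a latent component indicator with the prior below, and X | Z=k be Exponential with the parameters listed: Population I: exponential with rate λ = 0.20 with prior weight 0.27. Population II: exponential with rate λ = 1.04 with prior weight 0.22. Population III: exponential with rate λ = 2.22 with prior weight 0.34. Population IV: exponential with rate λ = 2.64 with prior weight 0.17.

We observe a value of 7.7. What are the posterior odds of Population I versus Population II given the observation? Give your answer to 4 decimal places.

Posterior odds = (P(Z=i) f_i(x)) / (P(Z=j) f_j(x)); the normalising sum cancels.
Evaluate each component's likelihood at the observed value:
  p_I = 0.20·e^(−0.20·7.7) = 0.20·e^(−1.5400) = 0.0428762
  p_II = 1.04·e^(−1.04·7.7) = 1.04·e^(−8.0080) = 0.000346101
  p_III = 2.22·e^(−2.22·7.7) = 2.22·e^(−17.0940) = 8.3661e-08
  p_IV = 2.64·e^(−2.64·7.7) = 2.64·e^(−20.3280) = 3.91982e-09
Posterior odds = (P(Z=I)·p_I) / (P(Z=II)·p_II) = (0.27·0.0428762) / (0.22·0.000346101) = 0.0115766 / 7.61423e-05 ≈ 152.0388

152.0388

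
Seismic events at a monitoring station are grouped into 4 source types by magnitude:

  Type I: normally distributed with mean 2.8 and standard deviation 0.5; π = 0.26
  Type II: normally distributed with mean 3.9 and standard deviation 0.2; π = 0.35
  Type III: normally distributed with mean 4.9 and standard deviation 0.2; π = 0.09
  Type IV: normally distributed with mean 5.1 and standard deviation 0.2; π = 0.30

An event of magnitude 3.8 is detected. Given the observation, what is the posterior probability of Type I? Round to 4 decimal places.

The responsibility of component k is w_k f_k(x) divided by Σ_j w_j f_j(x).
Normal densities:
  p_I = (1/(0.5·√(2π)))·exp(−(3.8−2.8)²/(2·0.5²)) = 0.797885·exp(-2.00000) = 0.107982
  p_II = (1/(0.2·√(2π)))·exp(−(3.8−3.9)²/(2·0.2²)) = 1.994711·exp(-0.12500) = 1.76033
  p_III = (1/(0.2·√(2π)))·exp(−(3.8−4.9)²/(2·0.2²)) = 1.994711·exp(-15.12500) = 5.38488e-07
  p_IV = (1/(0.2·√(2π)))·exp(−(3.8−5.1)²/(2·0.2²)) = 1.994711·exp(-21.12500) = 1.33478e-09
Multiply by the mixture weights:
  w_I·p_I = 0.26 × 0.107982 = 0.0280753
  w_II·p_II = 0.35 × 1.76033 = 0.616114
  w_III·p_III = 0.09 × 5.38488e-07 = 4.84639e-08
  w_IV·p_IV = 0.30 × 1.33478e-09 = 4.00433e-10
Sum: 0.0280753 + 0.616114 + 4.84639e-08 + 4.00433e-10 = 0.64419
P(Type I | data) ≈ 0.0436

0.0436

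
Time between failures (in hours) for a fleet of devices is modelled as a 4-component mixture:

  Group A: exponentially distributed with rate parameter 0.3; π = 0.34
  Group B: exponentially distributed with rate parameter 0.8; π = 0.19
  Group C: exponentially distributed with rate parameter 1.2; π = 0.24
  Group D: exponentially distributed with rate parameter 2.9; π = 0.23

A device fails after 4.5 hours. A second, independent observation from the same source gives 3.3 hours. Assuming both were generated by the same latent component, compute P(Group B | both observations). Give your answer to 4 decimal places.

By Bayes' theorem, P(k | x) = w_k f_k(x) / Σ_j w_j f_j(x).
Since both observations come from the same component, the likelihood for component k is f_k(x₁)·f_k(x₂).
  L_A = [0.0777721] × [0.111473] = 0.00866949
  L_B = [0.021859] × [0.057089] = 0.00124791
  L_C = [0.0054199] × [0.0228757] = 0.000123984
  L_D = [6.23527e-06] × [0.000202395] = 1.26199e-09
Weight by the priors:
  w_A·L_A = 0.34 × 0.00866949 = 0.00294763
  w_B·L_B = 0.19 × 0.00124791 = 0.000237102
  w_C·L_C = 0.24 × 0.000123984 = 2.97562e-05
  w_D·L_D = 0.23 × 1.26199e-09 = 2.90257e-10
Normaliser: 0.00294763 + 0.000237102 + 2.97562e-05 + 2.90257e-10 = 0.00321448
So the posterior for Group B is 0.000237102 / 0.00321448 ≈ 0.0738.

0.0738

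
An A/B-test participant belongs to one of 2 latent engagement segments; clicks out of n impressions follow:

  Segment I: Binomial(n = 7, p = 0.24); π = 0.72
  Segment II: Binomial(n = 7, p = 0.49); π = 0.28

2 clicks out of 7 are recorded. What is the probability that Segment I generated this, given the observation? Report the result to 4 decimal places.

0.8193

P(component k | x) = π_k·f_k(x) / marginal(x), where marginal(x) = Σ_j π_j·f_j(x).
Component likelihoods at x = 2 clicks out of 7:
  L_I = C(7,2)·0.24^2·0.76^5 = 21·0.0576·0.253553 = 0.306697
  L_II = C(7,2)·0.49^2·0.51^5 = 21·0.2401·0.0345025 = 0.173965
Unnormalised posteriors:
  π_I·L_I = 0.72 × 0.306697 = 0.220822
  π_II·L_II = 0.28 × 0.173965 = 0.0487103
Sum: 0.220822 + 0.0487103 = 0.269532
P(Segment I | 2 clicks out of 7) ≈ 0.8193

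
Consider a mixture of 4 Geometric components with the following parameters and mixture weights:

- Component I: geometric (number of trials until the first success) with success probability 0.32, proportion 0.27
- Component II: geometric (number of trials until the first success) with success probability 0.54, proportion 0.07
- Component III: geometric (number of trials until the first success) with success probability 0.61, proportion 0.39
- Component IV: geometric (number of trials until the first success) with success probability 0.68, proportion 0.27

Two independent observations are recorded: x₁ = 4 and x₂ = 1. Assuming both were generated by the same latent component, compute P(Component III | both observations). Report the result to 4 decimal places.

0.3682

Posterior ∝ prior × likelihood, so P(k | x) ∝ w_k f_k(x); normalise over all components.
Since both observations come from the same component, the likelihood for component k is f_k(x₁)·f_k(x₂).
  p_I = [0.32·(1−0.32)^3 = 0.32·0.314432 = 0.100618] × [0.32] = 0.0321978
  p_II = [0.54·(1−0.54)^3 = 0.54·0.097336 = 0.0525614] × [0.54] = 0.0283832
  p_III = [0.61·(1−0.61)^3 = 0.61·0.059319 = 0.0361846] × [0.61] = 0.0220726
  p_IV = [0.68·(1−0.68)^3 = 0.68·0.032768 = 0.0222822] × [0.68] = 0.0151519
Prior × likelihood for each component:
  w_I·p_I = 0.27 × 0.0321978 = 0.00869342
  w_II·p_II = 0.07 × 0.0283832 = 0.00198682
  w_III·p_III = 0.39 × 0.0220726 = 0.00860831
  w_IV·p_IV = 0.27 × 0.0151519 = 0.00409102
Normaliser: 0.00869342 + 0.00198682 + 0.00860831 + 0.00409102 = 0.0233796
Responsibility of Component III: 0.00860831 / 0.0233796 ≈ 0.3682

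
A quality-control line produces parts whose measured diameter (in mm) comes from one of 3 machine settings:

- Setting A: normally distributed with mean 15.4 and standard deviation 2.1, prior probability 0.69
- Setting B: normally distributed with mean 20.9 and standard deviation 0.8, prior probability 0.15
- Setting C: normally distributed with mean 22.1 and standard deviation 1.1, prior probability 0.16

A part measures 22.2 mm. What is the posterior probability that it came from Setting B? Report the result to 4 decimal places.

Posterior ∝ prior × likelihood, so P(k | x) ∝ w_k f_k(x); normalise over all components.
Component likelihoods at x = 22.2 mm:
  L_A = (1/(2.1·√(2π)))·exp(−(22.2−15.4)²/(2·2.1²)) = 0.189973·exp(-5.24263) = 0.00100426
  L_B = (1/(0.8·√(2π)))·exp(−(22.2−20.9)²/(2·0.8²)) = 0.498678·exp(-1.32031) = 0.133173
  L_C = (1/(1.1·√(2π)))·exp(−(22.2−22.1)²/(2·1.1²)) = 0.362675·exp(-0.00413) = 0.361179
Prior × likelihood for each component:
  w_A·L_A = 0.69 × 0.00100426 = 0.000692938
  w_B·L_B = 0.15 × 0.133173 = 0.0199759
  w_C·L_C = 0.16 × 0.361179 = 0.0577887
Normaliser: 0.000692938 + 0.0199759 + 0.0577887 = 0.0784575
So the posterior for Setting B is 0.0199759 / 0.0784575 ≈ 0.2546.

0.2546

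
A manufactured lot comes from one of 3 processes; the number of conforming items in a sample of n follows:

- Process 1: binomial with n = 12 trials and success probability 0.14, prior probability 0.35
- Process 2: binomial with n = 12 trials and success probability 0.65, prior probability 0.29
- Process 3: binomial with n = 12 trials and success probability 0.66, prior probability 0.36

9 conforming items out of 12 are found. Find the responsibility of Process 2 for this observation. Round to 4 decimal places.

By Bayes' theorem, P(k | x) = w_k f_k(x) / Σ_j w_j f_j(x).
Component likelihoods at x = 9 conforming items out of 12:
  p_1 = 2.89115e-06
  p_2 = 0.195365
  p_3 = 0.205473
Prior × likelihood for each component:
  w_1·p_1 = 0.35 × 2.89115e-06 = 1.0119e-06
  w_2·p_2 = 0.29 × 0.195365 = 0.0566559
  w_3·p_3 = 0.36 × 0.205473 = 0.0739703
Sum: 1.0119e-06 + 0.0566559 + 0.0739703 = 0.130627
So the posterior for Process 2 is 0.0566559 / 0.130627 ≈ 0.4337.

0.4337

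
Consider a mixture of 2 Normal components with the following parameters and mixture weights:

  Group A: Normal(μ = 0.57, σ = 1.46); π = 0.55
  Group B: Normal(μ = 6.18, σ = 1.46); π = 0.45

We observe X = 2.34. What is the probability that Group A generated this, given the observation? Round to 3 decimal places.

0.949

Posterior ∝ prior × likelihood, so P(k | x) ∝ w_k f_k(x); normalise over all components.
Normal densities:
  L_A = (1/(1.46·√(2π)))·exp(−(2.34−0.57)²/(2·1.46²)) = 0.273248·exp(-0.73487) = 0.131041
  L_B = (1/(1.46·√(2π)))·exp(−(2.34−6.18)²/(2·1.46²)) = 0.273248·exp(-3.45881) = 0.00859835
Multiply by the mixture weights:
  w_A·L_A = 0.55 × 0.131041 = 0.0720725
  w_B·L_B = 0.45 × 0.00859835 = 0.00386926
Sum: 0.0720725 + 0.00386926 = 0.0759418
So the posterior for Group A is 0.0720725 / 0.0759418 ≈ 0.949.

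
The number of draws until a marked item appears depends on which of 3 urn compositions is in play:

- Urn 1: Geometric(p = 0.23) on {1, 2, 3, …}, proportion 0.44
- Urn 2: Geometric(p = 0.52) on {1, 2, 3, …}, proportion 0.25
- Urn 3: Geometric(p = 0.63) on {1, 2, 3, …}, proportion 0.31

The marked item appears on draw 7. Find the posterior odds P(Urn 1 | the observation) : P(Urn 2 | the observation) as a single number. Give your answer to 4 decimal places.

13.2658

The posterior odds equal the prior odds times the likelihood ratio: (π_i/π_j)·(f_i(x)/f_j(x)).
Geometric probabilities:
  f_1 = 0.23·(1−0.23)^6 = 0.23·0.208422 = 0.0479371
  f_2 = 0.52·(1−0.52)^6 = 0.52·0.0122306 = 0.00635991
  f_3 = 0.63·(1−0.63)^6 = 0.63·0.00256573 = 0.00161641
Odds = (0.44/0.25) × (0.0479371/0.00635991) = 1.76 × 7.5374 ≈ 13.2658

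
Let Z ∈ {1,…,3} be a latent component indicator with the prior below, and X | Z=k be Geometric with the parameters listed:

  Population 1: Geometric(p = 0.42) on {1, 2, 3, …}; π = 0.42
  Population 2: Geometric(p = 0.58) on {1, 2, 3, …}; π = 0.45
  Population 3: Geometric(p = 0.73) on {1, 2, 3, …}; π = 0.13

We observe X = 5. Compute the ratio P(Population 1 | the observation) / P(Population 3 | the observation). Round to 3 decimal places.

39.581

Only the two components matter; the odds are (π_i f_i(x)) / (π_j f_j(x)).
Component likelihoods at x = 5:
  p_1 = 0.0475293
  p_2 = 0.0180478
  p_3 = 0.00387952
Odds = (0.42/0.13) × (0.0475293/0.00387952) = 3.23077 × 12.2513 ≈ 39.581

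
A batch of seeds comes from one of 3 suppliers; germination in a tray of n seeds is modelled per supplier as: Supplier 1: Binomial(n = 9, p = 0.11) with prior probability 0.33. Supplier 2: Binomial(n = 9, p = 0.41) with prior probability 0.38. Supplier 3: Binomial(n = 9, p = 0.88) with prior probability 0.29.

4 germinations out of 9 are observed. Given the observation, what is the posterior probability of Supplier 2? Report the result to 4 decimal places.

Apply Bayes' rule: the posterior for each component is proportional to its prior times its likelihood at x.
Component likelihoods at x = 4 germinations out of 9:
  f_1 = 0.0103013
  f_2 = 0.254546
  f_3 = 0.00188021
Unnormalised posteriors:
  P(Z=1)·f_1 = 0.33 × 0.0103013 = 0.00339942
  P(Z=2)·f_2 = 0.38 × 0.254546 = 0.0967274
  P(Z=3)·f_3 = 0.29 × 0.00188021 = 0.000545262
Denominator: 0.00339942 + 0.0967274 + 0.000545262 = 0.100672
Responsibility of Supplier 2: 0.0967274 / 0.100672 ≈ 0.9608

0.9608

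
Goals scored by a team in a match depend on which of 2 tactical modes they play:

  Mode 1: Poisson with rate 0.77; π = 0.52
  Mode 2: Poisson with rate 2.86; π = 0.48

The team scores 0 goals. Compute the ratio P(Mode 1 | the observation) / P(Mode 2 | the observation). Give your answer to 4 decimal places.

8.7587

Posterior odds = (π_i f_i(x)) / (π_j f_j(x)); the normalising sum cancels.
Component likelihoods at x = 0 goals:
  L_1 = 0.463013
  L_2 = 0.0572688
Odds = (0.52/0.48) × (0.463013/0.0572688) = 1.08333 × 8.08492 ≈ 8.7587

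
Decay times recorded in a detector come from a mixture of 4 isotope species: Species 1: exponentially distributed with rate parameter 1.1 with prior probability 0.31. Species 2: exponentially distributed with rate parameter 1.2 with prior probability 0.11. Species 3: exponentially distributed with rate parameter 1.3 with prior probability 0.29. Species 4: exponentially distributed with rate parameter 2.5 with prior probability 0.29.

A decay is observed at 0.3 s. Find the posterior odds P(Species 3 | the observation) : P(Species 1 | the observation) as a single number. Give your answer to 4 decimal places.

Since P(k|x) ∝ π_k f_k(x), the posterior odds are π_i f_i(x) / (π_j f_j(x)).
Evaluate each component's likelihood at the observed value:
  p_1 = 1.1·e^(−1.1·0.3) = 1.1·e^(−0.3300) = 0.790816
  p_2 = 1.2·e^(−1.2·0.3) = 1.2·e^(−0.3600) = 0.837212
  p_3 = 1.3·e^(−1.3·0.3) = 1.3·e^(−0.3900) = 0.880174
  p_4 = 2.5·e^(−2.5·0.3) = 2.5·e^(−0.7500) = 1.18092
Odds = (0.29/0.31) × (0.880174/0.790816) = 0.935484 × 1.11299 ≈ 1.0412

1.0412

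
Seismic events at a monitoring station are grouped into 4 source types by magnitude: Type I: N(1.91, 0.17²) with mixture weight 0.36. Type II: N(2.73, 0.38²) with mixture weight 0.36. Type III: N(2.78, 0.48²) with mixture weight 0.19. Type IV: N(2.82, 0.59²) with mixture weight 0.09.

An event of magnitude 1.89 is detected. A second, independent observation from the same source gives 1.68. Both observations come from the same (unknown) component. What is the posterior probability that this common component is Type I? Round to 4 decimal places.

0.9946

By Bayes' theorem, P(k | x) = P(Z=k) f_k(x) / Σ_j P(Z=j) f_j(x).
Since both observations come from the same component, the likelihood for component k is f_k(x₁)·f_k(x₂).
  L_I = [2.33054] × [0.939689] = 2.18998
  L_II = [0.0912121] × [0.023078] = 0.00210499
  L_III = [0.148981] × [0.0601546] = 0.00896189
  L_IV = [0.195221] × [0.104558] = 0.020412
Multiply by the mixture weights:
  P(Z=I)·L_I = 0.36 × 2.18998 = 0.788392
  P(Z=II)·L_II = 0.36 × 0.00210499 = 0.000757798
  P(Z=III)·L_III = 0.19 × 0.00896189 = 0.00170276
  P(Z=IV)·L_IV = 0.09 × 0.020412 = 0.00183708
Sum: 0.788392 + 0.000757798 + 0.00170276 + 0.00183708 = 0.79269
P(Type I | x) ≈ 0.9946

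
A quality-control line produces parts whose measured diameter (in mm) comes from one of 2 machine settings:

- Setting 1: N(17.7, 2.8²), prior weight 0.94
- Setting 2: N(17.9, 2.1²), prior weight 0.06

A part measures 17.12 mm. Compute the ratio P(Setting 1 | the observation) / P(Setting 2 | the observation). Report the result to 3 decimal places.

Posterior odds = (π_i f_i(x)) / (π_j f_j(x)); the normalising sum cancels.
Component likelihoods at x = 17.12 mm:
  f_1 = 0.139455
  f_2 = 0.17731
Odds = (0.94/0.06) × (0.139455/0.17731) = 15.6667 × 0.786505 ≈ 12.322

12.322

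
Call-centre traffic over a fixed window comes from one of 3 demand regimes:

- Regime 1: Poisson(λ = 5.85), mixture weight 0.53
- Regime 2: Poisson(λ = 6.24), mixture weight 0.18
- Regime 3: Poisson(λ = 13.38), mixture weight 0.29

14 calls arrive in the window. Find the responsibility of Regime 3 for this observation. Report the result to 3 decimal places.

0.953

By Bayes' theorem, P(k | x) = π_k f_k(x) / Σ_j π_j f_j(x).
Component likelihoods at x = 14 calls:
  L_1 = 0.00181615
  L_2 = 0.00303514
  L_3 = 0.1045
Unnormalised posteriors:
  π_1·L_1 = 0.53 × 0.00181615 = 0.000962558
  π_2·L_2 = 0.18 × 0.00303514 = 0.000546325
  π_3·L_3 = 0.29 × 0.1045 = 0.0303051
Normaliser: 0.000962558 + 0.000546325 + 0.0303051 = 0.0318139
So the posterior for Regime 3 is 0.0303051 / 0.0318139 ≈ 0.953.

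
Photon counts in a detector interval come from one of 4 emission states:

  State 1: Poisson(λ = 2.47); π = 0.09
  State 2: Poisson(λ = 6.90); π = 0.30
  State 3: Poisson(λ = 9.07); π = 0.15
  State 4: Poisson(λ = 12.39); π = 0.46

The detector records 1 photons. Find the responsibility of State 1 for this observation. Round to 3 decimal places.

By Bayes' theorem, P(k | x) = π_k f_k(x) / Σ_j π_j f_j(x).
Evaluate each component's likelihood at the observed value:
  L_1 = 0.208925
  L_2 = 0.00695372
  L_3 = 0.00104365
  L_4 = 5.15422e-05
Unnormalised posteriors:
  π_1·L_1 = 0.09 × 0.208925 = 0.0188032
  π_2·L_2 = 0.30 × 0.00695372 = 0.00208612
  π_3·L_3 = 0.15 × 0.00104365 = 0.000156548
  π_4·L_4 = 0.46 × 5.15422e-05 = 2.37094e-05
Normaliser: 0.0188032 + 0.00208612 + 0.000156548 + 2.37094e-05 = 0.0210696
Responsibility of State 1: 0.0188032 / 0.0210696 ≈ 0.892

0.892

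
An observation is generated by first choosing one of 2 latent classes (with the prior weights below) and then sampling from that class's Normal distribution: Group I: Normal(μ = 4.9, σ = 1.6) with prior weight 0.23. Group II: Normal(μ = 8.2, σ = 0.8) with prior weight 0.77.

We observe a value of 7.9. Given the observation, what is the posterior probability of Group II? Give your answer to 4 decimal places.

0.9731

By Bayes' theorem, P(k | x) = π_k f_k(x) / Σ_j π_j f_j(x).
Normal densities:
  p_I = (1/(1.6·√(2π)))·exp(−(7.9−4.9)²/(2·1.6²)) = 0.249339·exp(-1.75781) = 0.0429914
  p_II = (1/(0.8·√(2π)))·exp(−(7.9−8.2)²/(2·0.8²)) = 0.498678·exp(-0.07031) = 0.464819
Multiply by the mixture weights:
  π_I·p_I = 0.23 × 0.0429914 = 0.00988803
  π_II·p_II = 0.77 × 0.464819 = 0.357911
Normaliser: 0.00988803 + 0.357911 = 0.367799
Responsibility of Group II: 0.357911 / 0.367799 ≈ 0.9731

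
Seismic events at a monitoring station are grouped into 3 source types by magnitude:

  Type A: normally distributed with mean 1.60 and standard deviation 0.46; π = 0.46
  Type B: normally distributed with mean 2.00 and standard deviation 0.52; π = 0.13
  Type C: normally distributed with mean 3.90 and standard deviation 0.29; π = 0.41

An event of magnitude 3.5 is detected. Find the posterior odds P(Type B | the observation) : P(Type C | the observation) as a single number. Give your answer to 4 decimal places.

0.0071

Since P(k|x) ∝ π_k f_k(x), the posterior odds are π_i f_i(x) / (π_j f_j(x)).
Normal densities:
  L_A = (1/(0.46·√(2π)))·exp(−(3.5−1.60)²/(2·0.46²)) = 0.867266·exp(-8.53025) = 0.000171204
  L_B = (1/(0.52·√(2π)))·exp(−(3.5−2.00)²/(2·0.52²)) = 0.767197·exp(-4.16050) = 0.011968
  L_C = (1/(0.29·√(2π)))·exp(−(3.5−3.90)²/(2·0.29²)) = 1.375663·exp(-0.95125) = 0.531362
Posterior odds = (π_B·L_B) / (π_C·L_C) = (0.13·0.011968) / (0.41·0.531362) = 0.00155585 / 0.217858 ≈ 0.0071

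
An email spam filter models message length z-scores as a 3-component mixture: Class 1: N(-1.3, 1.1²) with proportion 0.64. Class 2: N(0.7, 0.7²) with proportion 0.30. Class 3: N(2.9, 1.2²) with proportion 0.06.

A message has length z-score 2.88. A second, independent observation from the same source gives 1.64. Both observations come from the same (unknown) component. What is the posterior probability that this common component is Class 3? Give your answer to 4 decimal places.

Posterior ∝ prior × likelihood, so P(k | x) ∝ P(Z=k) f_k(x); normalise over all components.
Since both observations come from the same component, the likelihood for component k is f_k(x₁)·f_k(x₂).
  p_1 = [(1/(1.1·√(2π)))·exp(−(2.88−-1.3)²/(2·1.1²)) = 0.362675·exp(-7.22000) = 0.000265406] × [0.0101937] = 2.70548e-06
  p_2 = [(1/(0.7·√(2π)))·exp(−(2.88−0.7)²/(2·0.7²)) = 0.569918·exp(-4.84939) = 0.00446426] × [0.231333] = 0.00103273
  p_3 = [(1/(1.2·√(2π)))·exp(−(2.88−2.9)²/(2·1.2²)) = 0.332452·exp(-0.00014) = 0.332406] × [0.191568] = 0.0636785
Unnormalised posteriors:
  P(Z=1)·p_1 = 0.64 × 2.70548e-06 = 1.7315e-06
  P(Z=2)·p_2 = 0.30 × 0.00103273 = 0.00030982
  P(Z=3)·p_3 = 0.06 × 0.0636785 = 0.00382071
Normaliser: 1.7315e-06 + 0.00030982 + 0.00382071 = 0.00413226
Responsibility of Class 3: 0.00382071 / 0.00413226 ≈ 0.9246

0.9246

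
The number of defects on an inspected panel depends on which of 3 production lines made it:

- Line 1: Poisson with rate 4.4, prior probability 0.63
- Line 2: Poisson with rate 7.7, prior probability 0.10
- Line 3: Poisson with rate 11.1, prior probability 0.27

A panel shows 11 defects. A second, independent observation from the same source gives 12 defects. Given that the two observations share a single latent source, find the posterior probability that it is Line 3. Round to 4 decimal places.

0.9304

By Bayes' theorem, P(k | x) = π_k f_k(x) / Σ_j π_j f_j(x).
Since both observations come from the same component, the likelihood for component k is f_k(x₁)·f_k(x₂).
  f_1 = [0.00368068] × [0.00134958] = 4.96738e-06
  f_2 = [0.0639992] × [0.0410662] = 0.0026282
  f_3 = [0.119324] × [0.110375] = 0.0131704
Prior × likelihood for each component:
  π_1·f_1 = 0.63 × 4.96738e-06 = 3.12945e-06
  π_2·f_2 = 0.10 × 0.0026282 = 0.00026282
  π_3·f_3 = 0.27 × 0.0131704 = 0.003556
Sum: 3.12945e-06 + 0.00026282 + 0.003556 = 0.00382195
So the posterior for Line 3 is 0.003556 / 0.00382195 ≈ 0.9304.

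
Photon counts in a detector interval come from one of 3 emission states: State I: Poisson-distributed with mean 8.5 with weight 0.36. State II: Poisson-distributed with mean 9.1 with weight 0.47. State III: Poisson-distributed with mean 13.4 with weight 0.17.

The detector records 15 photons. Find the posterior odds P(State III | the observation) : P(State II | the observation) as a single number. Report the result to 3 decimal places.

1.629

Only the two components matter; the odds are (π_i f_i(x)) / (π_j f_j(x)).
Component likelihoods at x = 15 photons:
  p_I = 0.0135919
  p_II = 0.0207511
  p_III = 0.0934386
Odds = (0.17/0.47) × (0.0934386/0.0207511) = 0.361702 × 4.50282 ≈ 1.629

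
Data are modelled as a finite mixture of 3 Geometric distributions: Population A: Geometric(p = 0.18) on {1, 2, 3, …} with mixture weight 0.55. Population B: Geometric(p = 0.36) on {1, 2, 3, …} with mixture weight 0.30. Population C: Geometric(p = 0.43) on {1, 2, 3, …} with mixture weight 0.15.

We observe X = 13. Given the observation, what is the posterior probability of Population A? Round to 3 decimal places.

0.940

Apply Bayes' rule: the posterior for each component is proportional to its prior times its likelihood at x.
Geometric probabilities:
  f_A = 0.18·(1−0.18)^12 = 0.18·0.0924201 = 0.0166356
  f_B = 0.36·(1−0.36)^12 = 0.36·0.00472237 = 0.00170005
  f_C = 0.43·(1−0.43)^12 = 0.43·0.00117625 = 0.000505786
Weight by the priors:
  P(Z=A)·f_A = 0.55 × 0.0166356 = 0.00914959
  P(Z=B)·f_B = 0.30 × 0.00170005 = 0.000510016
  P(Z=C)·f_C = 0.15 × 0.000505786 = 7.58679e-05
Denominator: 0.00914959 + 0.000510016 + 7.58679e-05 = 0.00973547
So the posterior for Population A is 0.00914959 / 0.00973547 ≈ 0.940.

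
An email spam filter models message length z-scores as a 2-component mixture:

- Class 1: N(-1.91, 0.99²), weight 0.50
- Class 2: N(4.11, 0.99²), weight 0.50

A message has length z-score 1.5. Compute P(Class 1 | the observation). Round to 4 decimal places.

0.0789

Posterior ∝ prior × likelihood, so P(k | x) ∝ π_k f_k(x); normalise over all components.
Evaluate each component's likelihood at the observed value:
  p_1 = 0.00106905
  p_2 = 0.0124742
Prior × likelihood for each component:
  π_1·p_1 = 0.50 × 0.00106905 = 0.000534524
  π_2·p_2 = 0.50 × 0.0124742 = 0.00623709
Marginal: 0.000534524 + 0.00623709 = 0.00677161
So the posterior for Class 1 is 0.000534524 / 0.00677161 ≈ 0.0789.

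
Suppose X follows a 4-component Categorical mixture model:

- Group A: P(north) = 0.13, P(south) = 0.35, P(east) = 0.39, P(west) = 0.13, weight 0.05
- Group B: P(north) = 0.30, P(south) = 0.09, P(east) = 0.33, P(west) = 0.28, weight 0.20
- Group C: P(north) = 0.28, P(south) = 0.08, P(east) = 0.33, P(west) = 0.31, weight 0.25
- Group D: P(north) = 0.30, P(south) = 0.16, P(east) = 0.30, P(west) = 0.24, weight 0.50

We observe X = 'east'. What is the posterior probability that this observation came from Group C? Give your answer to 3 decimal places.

0.259

By Bayes' theorem, P(k | x) = w_k f_k(x) / Σ_j w_j f_j(x).
Categorical probabilities:
  f_A = 0.39
  f_B = 0.33
  f_C = 0.33
  f_D = 0.3
Multiply by the mixture weights:
  w_A·f_A = 0.05 × 0.39 = 0.0195
  w_B·f_B = 0.20 × 0.33 = 0.066
  w_C·f_C = 0.25 × 0.33 = 0.0825
  w_D·f_D = 0.50 × 0.3 = 0.15
Evidence: 0.0195 + 0.066 + 0.0825 + 0.15 = 0.318
Responsibility of Group C: 0.0825 / 0.318 ≈ 0.259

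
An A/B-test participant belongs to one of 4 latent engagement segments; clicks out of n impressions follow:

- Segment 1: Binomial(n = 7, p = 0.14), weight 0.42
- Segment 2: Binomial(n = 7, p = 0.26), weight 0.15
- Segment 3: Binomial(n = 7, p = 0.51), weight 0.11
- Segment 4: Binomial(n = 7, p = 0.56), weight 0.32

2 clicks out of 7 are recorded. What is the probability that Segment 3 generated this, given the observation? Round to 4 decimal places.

By Bayes' theorem, P(k | x) = w_k f_k(x) / Σ_j w_j f_j(x).
Component likelihoods at x = 2 clicks out of 7:
  f_1 = C(7,2)·0.14^2·0.86^5 = 21·0.0196·0.470427 = 0.193628
  f_2 = C(7,2)·0.26^2·0.74^5 = 21·0.0676·0.221901 = 0.31501
  f_3 = C(7,2)·0.51^2·0.49^5 = 21·0.2601·0.0282475 = 0.154291
  f_4 = C(7,2)·0.56^2·0.44^5 = 21·0.3136·0.0164916 = 0.108607
Weight by the priors:
  w_1·f_1 = 0.42 × 0.193628 = 0.0813237
  w_2·f_2 = 0.15 × 0.31501 = 0.0472515
  w_3·f_3 = 0.11 × 0.154291 = 0.016972
  w_4·f_4 = 0.32 × 0.108607 = 0.0347543
Marginal: 0.0813237 + 0.0472515 + 0.016972 + 0.0347543 = 0.180301
So the posterior for Segment 3 is 0.016972 / 0.180301 ≈ 0.0941.

0.0941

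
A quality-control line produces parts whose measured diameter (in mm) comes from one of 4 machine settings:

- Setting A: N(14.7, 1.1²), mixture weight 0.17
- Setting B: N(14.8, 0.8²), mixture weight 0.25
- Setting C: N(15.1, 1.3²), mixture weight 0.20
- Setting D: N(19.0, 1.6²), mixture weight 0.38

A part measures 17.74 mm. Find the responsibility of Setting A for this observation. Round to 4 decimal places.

Posterior ∝ prior × likelihood, so P(k | x) ∝ P(Z=k) f_k(x); normalise over all components.
Component likelihoods at x = 17.74 mm:
  f_A = 0.00796187
  f_B = 0.000582252
  f_C = 0.0390343
  f_D = 0.182863
Prior × likelihood for each component:
  P(Z=A)·f_A = 0.17 × 0.00796187 = 0.00135352
  P(Z=B)·f_B = 0.25 × 0.000582252 = 0.000145563
  P(Z=C)·f_C = 0.20 × 0.0390343 = 0.00780686
  P(Z=D)·f_D = 0.38 × 0.182863 = 0.0694878
Normaliser: 0.00135352 + 0.000145563 + 0.00780686 + 0.0694878 = 0.0787937
P(Setting A | data) = 0.00135352 / 0.0787937 ≈ 0.0172

0.0172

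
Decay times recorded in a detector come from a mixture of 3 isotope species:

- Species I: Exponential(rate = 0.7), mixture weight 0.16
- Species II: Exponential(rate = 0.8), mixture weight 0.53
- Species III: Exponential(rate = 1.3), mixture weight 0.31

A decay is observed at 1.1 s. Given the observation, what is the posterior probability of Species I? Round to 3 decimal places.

0.160

The responsibility of component k is π_k f_k(x) divided by Σ_j π_j f_j(x).
Evaluate each component's likelihood at the observed value:
  f_I = 0.324109
  f_II = 0.331826
  f_III = 0.311102
Weight by the priors:
  π_I·f_I = 0.16 × 0.324109 = 0.0518575
  π_II·f_II = 0.53 × 0.331826 = 0.175868
  π_III·f_III = 0.31 × 0.311102 = 0.0964415
Denominator: 0.0518575 + 0.175868 + 0.0964415 = 0.324167
P(Species I | data) ≈ 0.160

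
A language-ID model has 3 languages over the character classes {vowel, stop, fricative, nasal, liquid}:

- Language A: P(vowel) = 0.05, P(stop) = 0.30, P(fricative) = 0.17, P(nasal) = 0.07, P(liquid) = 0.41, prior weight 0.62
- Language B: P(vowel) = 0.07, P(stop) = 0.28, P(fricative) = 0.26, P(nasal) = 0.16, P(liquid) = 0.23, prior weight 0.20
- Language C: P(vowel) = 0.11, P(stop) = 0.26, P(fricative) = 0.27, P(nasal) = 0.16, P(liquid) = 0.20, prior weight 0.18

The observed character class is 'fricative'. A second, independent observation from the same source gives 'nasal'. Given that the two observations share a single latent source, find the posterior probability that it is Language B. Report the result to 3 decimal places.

0.354

By Bayes' theorem, P(k | x) = w_k f_k(x) / Σ_j w_j f_j(x).
Since both observations come from the same component, the likelihood for component k is f_k(x₁)·f_k(x₂).
  p_A = [P(fricative | comp) = 0.17] × [0.07] = 0.0119
  p_B = [P(fricative | comp) = 0.26] × [0.16] = 0.0416
  p_C = [P(fricative | comp) = 0.27] × [0.16] = 0.0432
Prior × likelihood for each component:
  w_A·p_A = 0.62 × 0.0119 = 0.007378
  w_B·p_B = 0.20 × 0.0416 = 0.00832
  w_C·p_C = 0.18 × 0.0432 = 0.007776
Evidence: 0.007378 + 0.00832 + 0.007776 = 0.023474
P(Language B | data) ≈ 0.354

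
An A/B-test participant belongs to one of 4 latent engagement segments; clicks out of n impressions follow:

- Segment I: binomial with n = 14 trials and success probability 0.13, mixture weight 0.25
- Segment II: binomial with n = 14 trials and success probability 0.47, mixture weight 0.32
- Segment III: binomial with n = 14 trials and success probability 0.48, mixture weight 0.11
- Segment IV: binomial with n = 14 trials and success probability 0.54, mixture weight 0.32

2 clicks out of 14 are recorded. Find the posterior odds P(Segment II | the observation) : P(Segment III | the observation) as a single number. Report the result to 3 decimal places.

The posterior odds equal the prior odds times the likelihood ratio: (π_i/π_j)·(f_i(x)/f_j(x)).
Component likelihoods at x = 2 clicks out of 14:
  L_I = 0.289174
  L_II = 0.00987524
  L_III = 0.00819528
  L_IV = 0.0023819
Posterior odds = (π_II·L_II) / (π_III·L_III) = (0.32·0.00987524) / (0.11·0.00819528) = 0.00316008 / 0.000901481 ≈ 3.505

3.505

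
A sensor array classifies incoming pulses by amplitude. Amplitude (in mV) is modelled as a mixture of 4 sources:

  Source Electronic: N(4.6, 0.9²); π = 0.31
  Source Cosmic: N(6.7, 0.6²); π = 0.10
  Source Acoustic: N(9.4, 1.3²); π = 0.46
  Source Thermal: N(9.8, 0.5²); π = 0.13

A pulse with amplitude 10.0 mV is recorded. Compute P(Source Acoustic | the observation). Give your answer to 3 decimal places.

0.570

Apply Bayes' rule: the posterior for each component is proportional to its prior times its likelihood at x.
Component likelihoods at x = 10.0 mV:
  f_Electronic = (1/(0.9·√(2π)))·exp(−(10.0−4.6)²/(2·0.9²)) = 0.443269·exp(-18.00000) = 6.75098e-09
  f_Cosmic = (1/(0.6·√(2π)))·exp(−(10.0−6.7)²/(2·0.6²)) = 0.664904·exp(-15.12500) = 1.79496e-07
  f_Acoustic = (1/(1.3·√(2π)))·exp(−(10.0−9.4)²/(2·1.3²)) = 0.306879·exp(-0.10651) = 0.275874
  f_Thermal = (1/(0.5·√(2π)))·exp(−(10.0−9.8)²/(2·0.5²)) = 0.797885·exp(-0.08000) = 0.73654
Prior × likelihood for each component:
  P(Z=Electronic)·f_Electronic = 0.31 × 6.75098e-09 = 2.0928e-09
  P(Z=Cosmic)·f_Cosmic = 0.10 × 1.79496e-07 = 1.79496e-08
  P(Z=Acoustic)·f_Acoustic = 0.46 × 0.275874 = 0.126902
  P(Z=Thermal)·f_Thermal = 0.13 × 0.73654 = 0.0957502
Sum: 2.0928e-09 + 1.79496e-08 + 0.126902 + 0.0957502 = 0.222652
P(Source Acoustic | x) = 0.126902 / 0.222652 ≈ 0.570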